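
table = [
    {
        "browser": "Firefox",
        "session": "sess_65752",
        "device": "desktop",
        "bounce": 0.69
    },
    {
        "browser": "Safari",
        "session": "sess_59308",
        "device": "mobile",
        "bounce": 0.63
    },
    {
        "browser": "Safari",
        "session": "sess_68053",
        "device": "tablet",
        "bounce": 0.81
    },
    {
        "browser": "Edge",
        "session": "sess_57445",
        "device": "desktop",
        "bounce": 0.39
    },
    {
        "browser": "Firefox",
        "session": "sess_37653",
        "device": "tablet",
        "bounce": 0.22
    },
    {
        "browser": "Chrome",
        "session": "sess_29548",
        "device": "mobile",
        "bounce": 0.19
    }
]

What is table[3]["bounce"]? 0.39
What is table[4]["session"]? "sess_37653"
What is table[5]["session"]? "sess_29548"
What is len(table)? 6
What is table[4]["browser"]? "Firefox"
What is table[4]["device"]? "tablet"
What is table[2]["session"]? "sess_68053"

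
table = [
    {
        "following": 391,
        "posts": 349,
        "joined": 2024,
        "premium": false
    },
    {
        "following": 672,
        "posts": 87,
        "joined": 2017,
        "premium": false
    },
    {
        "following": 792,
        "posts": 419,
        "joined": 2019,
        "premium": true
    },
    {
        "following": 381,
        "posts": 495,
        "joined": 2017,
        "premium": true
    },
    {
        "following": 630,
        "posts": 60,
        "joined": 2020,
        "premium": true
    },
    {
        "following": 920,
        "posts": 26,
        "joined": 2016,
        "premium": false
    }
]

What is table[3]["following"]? 381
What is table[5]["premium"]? False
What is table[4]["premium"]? True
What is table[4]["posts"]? 60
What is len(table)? 6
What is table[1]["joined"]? 2017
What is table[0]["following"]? 391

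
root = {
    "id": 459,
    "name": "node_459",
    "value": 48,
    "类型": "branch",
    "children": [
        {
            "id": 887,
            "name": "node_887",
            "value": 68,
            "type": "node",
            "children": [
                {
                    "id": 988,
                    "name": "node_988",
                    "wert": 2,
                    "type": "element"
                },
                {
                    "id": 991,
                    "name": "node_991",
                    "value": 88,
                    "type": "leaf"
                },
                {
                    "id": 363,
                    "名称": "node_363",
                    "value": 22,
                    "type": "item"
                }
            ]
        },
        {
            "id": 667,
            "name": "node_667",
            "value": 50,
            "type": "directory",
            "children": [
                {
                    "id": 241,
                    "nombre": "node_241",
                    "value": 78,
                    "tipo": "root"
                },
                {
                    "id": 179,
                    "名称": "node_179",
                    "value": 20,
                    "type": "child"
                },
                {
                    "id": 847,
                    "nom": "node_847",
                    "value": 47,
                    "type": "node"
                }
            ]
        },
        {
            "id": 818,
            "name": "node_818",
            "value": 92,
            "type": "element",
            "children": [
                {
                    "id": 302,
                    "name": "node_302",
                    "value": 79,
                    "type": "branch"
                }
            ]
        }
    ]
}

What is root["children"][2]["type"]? "element"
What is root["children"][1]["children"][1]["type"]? "child"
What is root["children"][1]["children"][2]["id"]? 847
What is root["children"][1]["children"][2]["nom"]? "node_847"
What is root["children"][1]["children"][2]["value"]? 47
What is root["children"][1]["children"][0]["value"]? 78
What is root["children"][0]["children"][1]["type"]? "leaf"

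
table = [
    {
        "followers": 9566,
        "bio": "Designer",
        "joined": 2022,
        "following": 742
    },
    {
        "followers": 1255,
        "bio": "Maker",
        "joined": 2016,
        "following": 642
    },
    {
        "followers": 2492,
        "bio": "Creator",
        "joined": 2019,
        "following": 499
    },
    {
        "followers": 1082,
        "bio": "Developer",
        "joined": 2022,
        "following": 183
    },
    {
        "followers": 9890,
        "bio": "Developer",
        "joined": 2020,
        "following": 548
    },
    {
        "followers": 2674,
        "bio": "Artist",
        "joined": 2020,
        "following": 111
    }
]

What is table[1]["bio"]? "Maker"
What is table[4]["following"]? 548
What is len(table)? 6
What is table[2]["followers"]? 2492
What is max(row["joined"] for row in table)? 2022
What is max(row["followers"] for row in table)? 9890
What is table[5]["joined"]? 2020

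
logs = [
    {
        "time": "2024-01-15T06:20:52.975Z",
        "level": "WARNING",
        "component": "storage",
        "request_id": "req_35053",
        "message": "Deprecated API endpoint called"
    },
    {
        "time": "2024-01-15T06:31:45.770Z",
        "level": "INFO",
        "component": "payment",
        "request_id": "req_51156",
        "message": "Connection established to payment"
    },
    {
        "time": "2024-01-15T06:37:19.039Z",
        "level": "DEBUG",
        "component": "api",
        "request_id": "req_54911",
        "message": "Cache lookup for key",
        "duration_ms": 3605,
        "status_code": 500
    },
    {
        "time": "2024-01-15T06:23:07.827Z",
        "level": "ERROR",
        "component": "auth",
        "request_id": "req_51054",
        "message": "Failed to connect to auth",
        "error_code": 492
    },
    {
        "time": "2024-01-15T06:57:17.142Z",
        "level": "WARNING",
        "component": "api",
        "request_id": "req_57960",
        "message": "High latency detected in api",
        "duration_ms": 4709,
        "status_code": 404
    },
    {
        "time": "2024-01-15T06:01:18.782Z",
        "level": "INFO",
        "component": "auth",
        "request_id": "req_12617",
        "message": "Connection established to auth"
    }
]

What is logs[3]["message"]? "Failed to connect to auth"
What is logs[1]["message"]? "Connection established to payment"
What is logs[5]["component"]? "auth"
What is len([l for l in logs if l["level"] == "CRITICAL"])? 0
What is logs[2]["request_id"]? "req_54911"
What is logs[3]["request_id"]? "req_51054"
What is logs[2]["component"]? "api"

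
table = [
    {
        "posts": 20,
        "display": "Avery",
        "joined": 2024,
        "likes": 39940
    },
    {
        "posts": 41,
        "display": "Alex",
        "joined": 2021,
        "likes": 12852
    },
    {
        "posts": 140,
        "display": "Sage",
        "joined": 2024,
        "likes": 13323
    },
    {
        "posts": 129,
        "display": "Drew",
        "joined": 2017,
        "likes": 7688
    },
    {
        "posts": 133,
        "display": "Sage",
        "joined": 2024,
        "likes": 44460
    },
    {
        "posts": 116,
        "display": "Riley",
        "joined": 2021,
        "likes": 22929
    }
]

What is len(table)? 6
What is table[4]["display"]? "Sage"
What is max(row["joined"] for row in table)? 2024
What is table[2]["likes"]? 13323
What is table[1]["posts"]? 41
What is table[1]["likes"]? 12852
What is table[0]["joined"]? 2024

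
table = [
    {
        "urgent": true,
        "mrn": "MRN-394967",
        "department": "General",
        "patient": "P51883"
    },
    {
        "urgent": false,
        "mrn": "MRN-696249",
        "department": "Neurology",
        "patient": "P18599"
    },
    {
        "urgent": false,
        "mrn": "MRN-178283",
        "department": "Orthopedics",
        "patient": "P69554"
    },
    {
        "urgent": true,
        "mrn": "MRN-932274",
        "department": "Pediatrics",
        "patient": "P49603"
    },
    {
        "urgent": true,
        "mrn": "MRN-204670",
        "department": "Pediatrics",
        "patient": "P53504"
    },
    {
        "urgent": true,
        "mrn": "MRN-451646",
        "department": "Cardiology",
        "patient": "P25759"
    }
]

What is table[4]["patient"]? "P53504"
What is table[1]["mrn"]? "MRN-696249"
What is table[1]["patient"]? "P18599"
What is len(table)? 6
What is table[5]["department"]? "Cardiology"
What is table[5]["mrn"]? "MRN-451646"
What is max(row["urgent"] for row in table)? True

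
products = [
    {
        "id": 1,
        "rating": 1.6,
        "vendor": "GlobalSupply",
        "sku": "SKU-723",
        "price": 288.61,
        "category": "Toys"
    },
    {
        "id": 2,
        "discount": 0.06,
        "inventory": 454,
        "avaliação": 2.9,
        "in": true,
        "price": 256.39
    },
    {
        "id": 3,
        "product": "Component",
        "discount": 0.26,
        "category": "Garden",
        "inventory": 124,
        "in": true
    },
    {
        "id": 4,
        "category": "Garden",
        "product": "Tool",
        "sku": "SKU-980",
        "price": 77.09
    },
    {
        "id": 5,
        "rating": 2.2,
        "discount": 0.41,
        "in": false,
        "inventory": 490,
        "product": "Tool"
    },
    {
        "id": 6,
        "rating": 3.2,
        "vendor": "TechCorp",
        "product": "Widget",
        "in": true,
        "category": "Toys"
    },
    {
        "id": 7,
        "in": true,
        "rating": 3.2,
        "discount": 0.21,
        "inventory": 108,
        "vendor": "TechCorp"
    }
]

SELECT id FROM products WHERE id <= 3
[1, 2, 3]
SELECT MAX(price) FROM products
288.61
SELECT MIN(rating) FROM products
1.6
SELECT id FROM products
[1, 2, 3, 4, 5, 6, 7]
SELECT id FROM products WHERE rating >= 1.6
[1, 5, 6, 7]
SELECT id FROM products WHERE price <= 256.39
[2, 4]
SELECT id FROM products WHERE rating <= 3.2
[1, 5, 6, 7]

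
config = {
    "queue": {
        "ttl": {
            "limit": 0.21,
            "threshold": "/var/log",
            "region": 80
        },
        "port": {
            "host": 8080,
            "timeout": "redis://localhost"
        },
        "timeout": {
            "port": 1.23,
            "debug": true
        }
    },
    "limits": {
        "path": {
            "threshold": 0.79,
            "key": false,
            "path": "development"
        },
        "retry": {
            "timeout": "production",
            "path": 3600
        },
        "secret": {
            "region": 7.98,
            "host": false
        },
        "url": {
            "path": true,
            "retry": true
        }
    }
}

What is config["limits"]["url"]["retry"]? True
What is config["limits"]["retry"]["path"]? 3600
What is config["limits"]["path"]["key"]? False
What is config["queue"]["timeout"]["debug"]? True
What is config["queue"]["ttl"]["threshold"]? "/var/log"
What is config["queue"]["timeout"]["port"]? 1.23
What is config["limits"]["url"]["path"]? True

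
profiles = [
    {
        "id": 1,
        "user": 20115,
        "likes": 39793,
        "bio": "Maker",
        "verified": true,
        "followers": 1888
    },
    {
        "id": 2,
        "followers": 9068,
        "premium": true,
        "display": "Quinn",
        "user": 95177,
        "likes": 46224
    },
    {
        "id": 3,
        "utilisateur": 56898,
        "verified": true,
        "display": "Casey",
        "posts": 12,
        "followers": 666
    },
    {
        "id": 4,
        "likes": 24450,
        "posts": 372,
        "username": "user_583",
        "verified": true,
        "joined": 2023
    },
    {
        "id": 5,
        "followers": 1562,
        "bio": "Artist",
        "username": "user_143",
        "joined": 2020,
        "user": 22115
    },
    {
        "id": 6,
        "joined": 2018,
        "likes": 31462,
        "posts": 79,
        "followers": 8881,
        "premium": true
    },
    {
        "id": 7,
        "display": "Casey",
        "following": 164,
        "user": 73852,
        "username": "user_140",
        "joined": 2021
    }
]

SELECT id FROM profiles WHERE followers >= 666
[1, 2, 3, 5, 6]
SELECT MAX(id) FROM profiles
7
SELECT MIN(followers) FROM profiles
666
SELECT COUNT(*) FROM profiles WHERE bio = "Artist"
1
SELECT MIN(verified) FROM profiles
True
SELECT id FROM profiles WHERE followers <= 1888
[1, 3, 5]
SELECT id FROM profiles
[1, 2, 3, 4, 5, 6, 7]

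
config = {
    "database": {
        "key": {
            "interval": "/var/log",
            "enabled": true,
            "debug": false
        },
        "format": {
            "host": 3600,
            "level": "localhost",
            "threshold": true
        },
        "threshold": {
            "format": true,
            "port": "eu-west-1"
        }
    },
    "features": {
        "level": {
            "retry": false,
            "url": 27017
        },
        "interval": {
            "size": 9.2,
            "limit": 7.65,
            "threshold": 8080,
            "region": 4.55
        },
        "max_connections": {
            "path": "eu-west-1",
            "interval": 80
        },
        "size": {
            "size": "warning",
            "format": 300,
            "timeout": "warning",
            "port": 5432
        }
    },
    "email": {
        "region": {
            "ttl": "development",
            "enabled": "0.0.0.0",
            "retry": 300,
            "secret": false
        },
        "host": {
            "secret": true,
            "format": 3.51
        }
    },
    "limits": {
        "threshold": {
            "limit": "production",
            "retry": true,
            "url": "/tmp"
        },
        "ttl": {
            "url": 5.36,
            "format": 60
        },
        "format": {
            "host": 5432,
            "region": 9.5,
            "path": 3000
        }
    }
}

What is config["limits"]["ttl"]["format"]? 60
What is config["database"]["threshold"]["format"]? True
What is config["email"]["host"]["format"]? 3.51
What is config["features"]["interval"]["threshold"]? 8080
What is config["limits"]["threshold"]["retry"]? True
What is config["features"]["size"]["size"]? "warning"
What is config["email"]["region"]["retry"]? 300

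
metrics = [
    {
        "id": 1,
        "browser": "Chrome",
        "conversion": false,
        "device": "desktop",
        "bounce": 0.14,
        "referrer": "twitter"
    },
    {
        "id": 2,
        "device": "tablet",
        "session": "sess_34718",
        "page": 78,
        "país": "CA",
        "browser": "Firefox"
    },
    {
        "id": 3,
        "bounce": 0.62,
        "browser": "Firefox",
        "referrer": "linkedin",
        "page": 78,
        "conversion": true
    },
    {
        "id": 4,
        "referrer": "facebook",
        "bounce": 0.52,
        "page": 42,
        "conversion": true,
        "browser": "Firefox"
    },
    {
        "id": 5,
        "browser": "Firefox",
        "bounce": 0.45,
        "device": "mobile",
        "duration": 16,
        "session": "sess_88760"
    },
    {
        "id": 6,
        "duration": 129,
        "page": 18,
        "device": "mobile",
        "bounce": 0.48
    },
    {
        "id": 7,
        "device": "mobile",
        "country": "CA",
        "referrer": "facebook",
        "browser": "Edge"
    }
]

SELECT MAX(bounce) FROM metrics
0.62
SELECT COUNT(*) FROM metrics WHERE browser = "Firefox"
4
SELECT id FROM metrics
[1, 2, 3, 4, 5, 6, 7]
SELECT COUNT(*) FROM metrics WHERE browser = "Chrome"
1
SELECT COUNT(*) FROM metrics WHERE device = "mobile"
3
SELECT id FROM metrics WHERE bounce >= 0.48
[3, 4, 6]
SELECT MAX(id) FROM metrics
7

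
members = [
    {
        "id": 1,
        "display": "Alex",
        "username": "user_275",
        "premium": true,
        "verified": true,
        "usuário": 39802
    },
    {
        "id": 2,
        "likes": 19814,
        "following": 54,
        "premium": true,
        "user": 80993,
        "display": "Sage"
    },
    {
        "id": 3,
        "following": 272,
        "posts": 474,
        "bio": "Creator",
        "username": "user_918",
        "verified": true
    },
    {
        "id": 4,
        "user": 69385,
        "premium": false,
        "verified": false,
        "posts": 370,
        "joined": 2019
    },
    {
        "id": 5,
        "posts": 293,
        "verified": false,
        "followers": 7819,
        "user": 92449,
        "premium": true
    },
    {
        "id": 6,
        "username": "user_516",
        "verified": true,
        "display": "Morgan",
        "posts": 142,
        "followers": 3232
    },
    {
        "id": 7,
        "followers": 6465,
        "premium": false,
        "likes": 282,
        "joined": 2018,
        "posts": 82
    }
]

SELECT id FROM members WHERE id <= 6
[1, 2, 3, 4, 5, 6]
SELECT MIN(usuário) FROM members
39802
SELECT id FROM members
[1, 2, 3, 4, 5, 6, 7]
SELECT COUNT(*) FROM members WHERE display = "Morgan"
1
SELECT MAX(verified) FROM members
True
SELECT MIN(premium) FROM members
False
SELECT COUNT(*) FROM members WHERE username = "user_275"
1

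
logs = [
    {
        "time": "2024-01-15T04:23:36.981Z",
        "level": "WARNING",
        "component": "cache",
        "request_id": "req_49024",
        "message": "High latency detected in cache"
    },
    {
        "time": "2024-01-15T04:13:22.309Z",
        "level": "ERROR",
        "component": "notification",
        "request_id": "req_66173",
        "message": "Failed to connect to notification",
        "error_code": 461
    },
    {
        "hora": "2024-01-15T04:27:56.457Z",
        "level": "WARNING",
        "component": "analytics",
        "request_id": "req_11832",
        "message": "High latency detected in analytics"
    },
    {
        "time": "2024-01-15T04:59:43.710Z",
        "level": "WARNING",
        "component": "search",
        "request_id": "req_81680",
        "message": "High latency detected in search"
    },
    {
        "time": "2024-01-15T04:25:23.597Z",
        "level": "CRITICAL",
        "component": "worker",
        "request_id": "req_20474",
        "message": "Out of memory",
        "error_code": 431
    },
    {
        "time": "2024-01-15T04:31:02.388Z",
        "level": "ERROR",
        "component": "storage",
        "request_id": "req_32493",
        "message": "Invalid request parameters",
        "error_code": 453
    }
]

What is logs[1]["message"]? "Failed to connect to notification"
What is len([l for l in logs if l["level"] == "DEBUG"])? 0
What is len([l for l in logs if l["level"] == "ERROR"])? 2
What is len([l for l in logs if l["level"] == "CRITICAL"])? 1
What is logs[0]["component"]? "cache"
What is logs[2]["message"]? "High latency detected in analytics"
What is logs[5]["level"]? "ERROR"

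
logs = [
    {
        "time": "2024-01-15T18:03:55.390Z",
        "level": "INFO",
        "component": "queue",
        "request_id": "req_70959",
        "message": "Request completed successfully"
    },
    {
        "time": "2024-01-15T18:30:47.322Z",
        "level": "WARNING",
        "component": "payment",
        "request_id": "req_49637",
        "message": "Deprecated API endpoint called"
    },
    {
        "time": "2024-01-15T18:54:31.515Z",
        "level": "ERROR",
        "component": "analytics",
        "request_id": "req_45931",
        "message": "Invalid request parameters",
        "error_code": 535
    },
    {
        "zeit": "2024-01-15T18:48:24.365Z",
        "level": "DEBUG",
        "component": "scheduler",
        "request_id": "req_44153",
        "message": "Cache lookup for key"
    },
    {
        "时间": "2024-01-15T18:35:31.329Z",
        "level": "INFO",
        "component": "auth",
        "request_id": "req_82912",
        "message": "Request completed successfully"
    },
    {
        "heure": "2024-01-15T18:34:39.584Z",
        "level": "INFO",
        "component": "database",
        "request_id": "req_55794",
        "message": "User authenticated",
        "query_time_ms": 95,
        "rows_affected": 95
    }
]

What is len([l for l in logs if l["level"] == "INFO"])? 3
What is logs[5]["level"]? "INFO"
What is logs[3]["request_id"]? "req_44153"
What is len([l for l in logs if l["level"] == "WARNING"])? 1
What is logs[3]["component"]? "scheduler"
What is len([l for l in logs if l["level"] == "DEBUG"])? 1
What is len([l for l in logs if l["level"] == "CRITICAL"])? 0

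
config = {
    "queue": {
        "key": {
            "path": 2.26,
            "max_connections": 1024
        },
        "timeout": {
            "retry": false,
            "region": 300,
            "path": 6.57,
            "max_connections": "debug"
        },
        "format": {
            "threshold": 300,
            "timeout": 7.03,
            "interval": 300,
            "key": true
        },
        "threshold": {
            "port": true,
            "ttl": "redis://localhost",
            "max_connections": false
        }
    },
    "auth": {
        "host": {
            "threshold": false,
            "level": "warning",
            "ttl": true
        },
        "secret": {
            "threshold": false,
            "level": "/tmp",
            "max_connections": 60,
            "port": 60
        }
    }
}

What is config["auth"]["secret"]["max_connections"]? 60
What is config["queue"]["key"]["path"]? 2.26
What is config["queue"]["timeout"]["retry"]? False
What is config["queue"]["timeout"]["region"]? 300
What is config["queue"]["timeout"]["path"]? 6.57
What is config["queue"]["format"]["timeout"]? 7.03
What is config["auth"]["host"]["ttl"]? True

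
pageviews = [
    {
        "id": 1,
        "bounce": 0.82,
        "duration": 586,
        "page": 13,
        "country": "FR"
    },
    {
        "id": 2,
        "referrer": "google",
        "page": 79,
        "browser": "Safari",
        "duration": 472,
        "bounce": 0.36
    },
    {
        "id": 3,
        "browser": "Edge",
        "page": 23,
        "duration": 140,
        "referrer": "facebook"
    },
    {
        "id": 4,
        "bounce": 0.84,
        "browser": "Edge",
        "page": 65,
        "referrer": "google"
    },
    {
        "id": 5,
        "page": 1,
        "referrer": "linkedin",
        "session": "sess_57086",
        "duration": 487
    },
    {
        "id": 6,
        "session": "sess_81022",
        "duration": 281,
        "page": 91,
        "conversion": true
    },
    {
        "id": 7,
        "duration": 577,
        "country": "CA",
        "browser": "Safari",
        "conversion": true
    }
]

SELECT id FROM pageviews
[1, 2, 3, 4, 5, 6, 7]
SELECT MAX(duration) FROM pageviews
586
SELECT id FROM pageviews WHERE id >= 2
[2, 3, 4, 5, 6, 7]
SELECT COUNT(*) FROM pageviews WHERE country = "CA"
1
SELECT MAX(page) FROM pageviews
91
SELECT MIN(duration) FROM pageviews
140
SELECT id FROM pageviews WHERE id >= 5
[5, 6, 7]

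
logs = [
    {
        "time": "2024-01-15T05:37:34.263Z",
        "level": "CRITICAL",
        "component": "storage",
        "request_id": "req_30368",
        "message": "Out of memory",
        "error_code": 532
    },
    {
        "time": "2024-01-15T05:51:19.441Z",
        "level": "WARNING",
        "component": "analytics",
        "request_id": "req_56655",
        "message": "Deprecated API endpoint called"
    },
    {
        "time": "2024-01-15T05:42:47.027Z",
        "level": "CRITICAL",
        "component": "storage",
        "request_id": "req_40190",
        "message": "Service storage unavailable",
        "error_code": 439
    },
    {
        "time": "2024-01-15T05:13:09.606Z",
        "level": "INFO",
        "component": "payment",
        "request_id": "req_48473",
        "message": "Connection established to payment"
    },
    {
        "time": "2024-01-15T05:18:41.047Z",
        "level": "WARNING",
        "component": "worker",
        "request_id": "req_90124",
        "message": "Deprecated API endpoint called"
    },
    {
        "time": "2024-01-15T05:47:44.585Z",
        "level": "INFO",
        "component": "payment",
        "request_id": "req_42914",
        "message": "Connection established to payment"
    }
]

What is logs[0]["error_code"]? 532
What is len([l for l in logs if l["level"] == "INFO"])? 2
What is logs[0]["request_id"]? "req_30368"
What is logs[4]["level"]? "WARNING"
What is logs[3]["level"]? "INFO"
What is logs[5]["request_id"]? "req_42914"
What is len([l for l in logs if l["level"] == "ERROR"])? 0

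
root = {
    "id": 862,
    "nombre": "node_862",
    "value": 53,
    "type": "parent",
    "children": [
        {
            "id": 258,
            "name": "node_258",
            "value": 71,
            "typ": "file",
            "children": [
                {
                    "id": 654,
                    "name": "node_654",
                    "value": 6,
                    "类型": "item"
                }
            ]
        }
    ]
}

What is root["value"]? 53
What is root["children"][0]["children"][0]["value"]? 6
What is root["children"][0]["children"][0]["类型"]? "item"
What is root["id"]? 862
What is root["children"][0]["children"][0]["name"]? "node_654"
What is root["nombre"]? "node_862"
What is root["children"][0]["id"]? 258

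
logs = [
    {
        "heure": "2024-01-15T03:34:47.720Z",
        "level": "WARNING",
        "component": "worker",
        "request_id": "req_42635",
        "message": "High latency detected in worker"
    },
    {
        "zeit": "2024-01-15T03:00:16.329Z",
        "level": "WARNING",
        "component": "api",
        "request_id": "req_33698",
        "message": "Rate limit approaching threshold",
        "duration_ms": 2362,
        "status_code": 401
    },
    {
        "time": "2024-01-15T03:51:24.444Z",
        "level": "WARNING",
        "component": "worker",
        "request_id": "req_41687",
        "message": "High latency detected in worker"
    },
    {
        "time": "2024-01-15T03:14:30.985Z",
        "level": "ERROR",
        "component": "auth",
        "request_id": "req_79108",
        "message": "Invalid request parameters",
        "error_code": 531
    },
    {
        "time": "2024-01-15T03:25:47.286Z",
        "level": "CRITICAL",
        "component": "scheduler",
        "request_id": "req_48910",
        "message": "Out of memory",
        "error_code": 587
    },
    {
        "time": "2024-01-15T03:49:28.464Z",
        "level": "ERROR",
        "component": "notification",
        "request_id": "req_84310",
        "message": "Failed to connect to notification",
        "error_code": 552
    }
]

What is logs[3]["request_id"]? "req_79108"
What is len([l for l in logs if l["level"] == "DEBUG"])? 0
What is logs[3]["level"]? "ERROR"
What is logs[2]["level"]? "WARNING"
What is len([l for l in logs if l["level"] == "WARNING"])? 3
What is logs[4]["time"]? "2024-01-15T03:25:47.286Z"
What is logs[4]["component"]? "scheduler"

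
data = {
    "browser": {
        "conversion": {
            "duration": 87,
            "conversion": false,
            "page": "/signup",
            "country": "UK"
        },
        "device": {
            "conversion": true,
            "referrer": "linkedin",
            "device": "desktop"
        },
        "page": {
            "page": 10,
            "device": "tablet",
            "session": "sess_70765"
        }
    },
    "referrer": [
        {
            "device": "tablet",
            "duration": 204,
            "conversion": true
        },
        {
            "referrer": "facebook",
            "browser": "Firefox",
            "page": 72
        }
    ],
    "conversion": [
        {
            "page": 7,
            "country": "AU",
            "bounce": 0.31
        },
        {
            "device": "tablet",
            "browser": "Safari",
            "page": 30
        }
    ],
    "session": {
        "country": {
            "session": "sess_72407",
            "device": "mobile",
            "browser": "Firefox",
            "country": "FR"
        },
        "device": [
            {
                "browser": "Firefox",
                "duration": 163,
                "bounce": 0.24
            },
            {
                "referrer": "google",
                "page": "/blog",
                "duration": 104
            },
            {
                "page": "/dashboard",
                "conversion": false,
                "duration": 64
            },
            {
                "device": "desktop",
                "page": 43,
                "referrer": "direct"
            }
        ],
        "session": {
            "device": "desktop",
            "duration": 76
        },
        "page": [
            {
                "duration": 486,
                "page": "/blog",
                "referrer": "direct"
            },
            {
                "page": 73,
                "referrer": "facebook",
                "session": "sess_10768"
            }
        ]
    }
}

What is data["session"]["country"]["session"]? "sess_72407"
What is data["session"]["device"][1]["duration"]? 104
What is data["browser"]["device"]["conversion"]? True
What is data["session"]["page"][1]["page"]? 73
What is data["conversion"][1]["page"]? 30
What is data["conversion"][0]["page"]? 7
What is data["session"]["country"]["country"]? "FR"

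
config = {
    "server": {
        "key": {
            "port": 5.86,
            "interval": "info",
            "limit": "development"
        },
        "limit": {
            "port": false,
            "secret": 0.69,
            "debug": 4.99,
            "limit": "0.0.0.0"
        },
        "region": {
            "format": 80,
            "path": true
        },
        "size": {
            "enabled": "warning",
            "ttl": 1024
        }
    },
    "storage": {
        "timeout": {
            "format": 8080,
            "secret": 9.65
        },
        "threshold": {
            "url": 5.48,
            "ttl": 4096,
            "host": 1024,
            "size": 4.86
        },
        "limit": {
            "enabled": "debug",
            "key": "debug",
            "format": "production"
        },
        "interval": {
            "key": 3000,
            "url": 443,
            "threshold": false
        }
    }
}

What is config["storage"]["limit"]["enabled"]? "debug"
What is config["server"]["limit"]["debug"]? 4.99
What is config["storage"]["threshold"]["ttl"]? 4096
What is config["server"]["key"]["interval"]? "info"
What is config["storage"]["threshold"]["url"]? 5.48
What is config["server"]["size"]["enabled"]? "warning"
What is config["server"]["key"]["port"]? 5.86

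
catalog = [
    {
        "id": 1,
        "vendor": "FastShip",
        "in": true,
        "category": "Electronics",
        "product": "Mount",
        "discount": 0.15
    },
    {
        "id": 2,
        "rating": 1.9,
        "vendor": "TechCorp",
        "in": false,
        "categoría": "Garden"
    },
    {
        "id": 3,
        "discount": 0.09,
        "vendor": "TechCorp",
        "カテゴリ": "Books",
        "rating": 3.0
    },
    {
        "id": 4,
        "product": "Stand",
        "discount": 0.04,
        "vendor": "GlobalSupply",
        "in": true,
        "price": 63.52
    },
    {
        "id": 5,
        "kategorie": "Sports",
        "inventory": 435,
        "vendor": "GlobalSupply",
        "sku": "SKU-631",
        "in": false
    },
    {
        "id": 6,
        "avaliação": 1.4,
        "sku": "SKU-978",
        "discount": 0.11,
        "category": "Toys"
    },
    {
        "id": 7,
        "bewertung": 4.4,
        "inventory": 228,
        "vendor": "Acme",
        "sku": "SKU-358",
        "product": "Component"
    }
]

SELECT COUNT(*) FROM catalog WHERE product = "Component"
1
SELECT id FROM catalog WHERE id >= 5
[5, 6, 7]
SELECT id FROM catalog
[1, 2, 3, 4, 5, 6, 7]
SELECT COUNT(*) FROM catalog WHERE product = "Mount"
1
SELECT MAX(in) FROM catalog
True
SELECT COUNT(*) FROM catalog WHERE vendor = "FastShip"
1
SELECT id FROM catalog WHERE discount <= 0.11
[3, 4, 6]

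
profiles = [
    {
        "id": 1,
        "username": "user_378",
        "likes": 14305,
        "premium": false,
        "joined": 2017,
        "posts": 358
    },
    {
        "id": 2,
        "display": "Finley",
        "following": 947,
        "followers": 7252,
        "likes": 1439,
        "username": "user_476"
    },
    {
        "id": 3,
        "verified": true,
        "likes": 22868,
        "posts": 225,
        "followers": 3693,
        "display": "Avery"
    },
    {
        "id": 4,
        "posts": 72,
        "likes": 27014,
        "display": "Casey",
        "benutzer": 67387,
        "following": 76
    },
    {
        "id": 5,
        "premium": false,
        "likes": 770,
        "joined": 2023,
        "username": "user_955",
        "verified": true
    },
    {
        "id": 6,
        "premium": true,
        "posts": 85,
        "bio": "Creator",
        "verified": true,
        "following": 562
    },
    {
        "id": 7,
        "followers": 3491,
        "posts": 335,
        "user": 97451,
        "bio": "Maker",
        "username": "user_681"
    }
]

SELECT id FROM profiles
[1, 2, 3, 4, 5, 6, 7]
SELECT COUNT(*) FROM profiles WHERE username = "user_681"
1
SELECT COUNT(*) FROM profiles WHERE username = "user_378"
1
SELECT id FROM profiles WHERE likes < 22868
[1, 2, 5]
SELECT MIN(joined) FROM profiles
2017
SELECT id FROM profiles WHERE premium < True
[1, 5]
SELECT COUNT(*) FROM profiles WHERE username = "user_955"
1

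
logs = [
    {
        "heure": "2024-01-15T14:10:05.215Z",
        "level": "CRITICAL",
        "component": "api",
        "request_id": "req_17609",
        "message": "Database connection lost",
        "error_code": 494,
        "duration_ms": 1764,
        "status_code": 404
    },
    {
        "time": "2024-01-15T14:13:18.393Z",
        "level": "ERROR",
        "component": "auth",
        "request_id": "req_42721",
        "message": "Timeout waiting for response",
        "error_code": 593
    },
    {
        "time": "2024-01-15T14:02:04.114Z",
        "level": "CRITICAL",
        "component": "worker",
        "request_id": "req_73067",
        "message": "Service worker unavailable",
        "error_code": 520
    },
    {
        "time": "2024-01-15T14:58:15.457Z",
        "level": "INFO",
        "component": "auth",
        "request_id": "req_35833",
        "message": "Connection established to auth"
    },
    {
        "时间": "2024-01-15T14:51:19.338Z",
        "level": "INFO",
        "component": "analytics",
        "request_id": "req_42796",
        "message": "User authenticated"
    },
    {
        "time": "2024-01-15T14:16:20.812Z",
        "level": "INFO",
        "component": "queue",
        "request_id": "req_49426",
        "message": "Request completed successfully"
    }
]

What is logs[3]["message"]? "Connection established to auth"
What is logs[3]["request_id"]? "req_35833"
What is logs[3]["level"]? "INFO"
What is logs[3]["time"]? "2024-01-15T14:58:15.457Z"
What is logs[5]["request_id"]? "req_49426"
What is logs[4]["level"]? "INFO"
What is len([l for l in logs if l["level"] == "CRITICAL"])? 2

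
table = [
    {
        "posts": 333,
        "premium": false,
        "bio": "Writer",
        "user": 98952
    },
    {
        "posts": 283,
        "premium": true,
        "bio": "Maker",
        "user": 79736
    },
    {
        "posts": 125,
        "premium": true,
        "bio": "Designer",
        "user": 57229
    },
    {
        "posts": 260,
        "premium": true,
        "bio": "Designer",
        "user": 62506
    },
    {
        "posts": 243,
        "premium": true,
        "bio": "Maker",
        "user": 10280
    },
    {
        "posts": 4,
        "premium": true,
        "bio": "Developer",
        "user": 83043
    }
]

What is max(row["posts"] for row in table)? 333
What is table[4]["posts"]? 243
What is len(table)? 6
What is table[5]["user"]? 83043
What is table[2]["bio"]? "Designer"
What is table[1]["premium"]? True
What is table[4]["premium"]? True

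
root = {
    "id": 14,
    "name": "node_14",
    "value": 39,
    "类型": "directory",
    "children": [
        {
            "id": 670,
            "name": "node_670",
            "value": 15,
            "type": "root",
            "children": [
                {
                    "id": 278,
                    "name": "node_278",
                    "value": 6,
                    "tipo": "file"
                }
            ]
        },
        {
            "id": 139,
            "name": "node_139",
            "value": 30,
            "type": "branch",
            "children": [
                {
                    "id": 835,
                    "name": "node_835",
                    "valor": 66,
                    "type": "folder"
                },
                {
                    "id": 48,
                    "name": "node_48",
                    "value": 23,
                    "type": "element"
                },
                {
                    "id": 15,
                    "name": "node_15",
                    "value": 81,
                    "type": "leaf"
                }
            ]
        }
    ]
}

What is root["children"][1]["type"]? "branch"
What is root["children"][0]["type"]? "root"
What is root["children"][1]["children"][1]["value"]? 23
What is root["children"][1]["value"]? 30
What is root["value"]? 39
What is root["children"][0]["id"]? 670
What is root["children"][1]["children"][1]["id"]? 48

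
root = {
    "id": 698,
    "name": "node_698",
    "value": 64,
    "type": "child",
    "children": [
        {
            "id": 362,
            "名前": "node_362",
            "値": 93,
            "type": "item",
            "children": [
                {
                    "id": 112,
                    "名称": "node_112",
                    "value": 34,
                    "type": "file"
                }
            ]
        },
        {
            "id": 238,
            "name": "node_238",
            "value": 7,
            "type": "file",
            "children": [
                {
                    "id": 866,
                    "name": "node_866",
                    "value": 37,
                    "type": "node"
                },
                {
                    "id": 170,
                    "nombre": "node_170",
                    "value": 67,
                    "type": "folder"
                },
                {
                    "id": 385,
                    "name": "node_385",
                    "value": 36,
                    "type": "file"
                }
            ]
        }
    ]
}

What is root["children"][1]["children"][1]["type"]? "folder"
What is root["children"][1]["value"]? 7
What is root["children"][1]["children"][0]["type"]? "node"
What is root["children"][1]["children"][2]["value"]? 36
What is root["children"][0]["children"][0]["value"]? 34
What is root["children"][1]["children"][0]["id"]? 866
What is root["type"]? "child"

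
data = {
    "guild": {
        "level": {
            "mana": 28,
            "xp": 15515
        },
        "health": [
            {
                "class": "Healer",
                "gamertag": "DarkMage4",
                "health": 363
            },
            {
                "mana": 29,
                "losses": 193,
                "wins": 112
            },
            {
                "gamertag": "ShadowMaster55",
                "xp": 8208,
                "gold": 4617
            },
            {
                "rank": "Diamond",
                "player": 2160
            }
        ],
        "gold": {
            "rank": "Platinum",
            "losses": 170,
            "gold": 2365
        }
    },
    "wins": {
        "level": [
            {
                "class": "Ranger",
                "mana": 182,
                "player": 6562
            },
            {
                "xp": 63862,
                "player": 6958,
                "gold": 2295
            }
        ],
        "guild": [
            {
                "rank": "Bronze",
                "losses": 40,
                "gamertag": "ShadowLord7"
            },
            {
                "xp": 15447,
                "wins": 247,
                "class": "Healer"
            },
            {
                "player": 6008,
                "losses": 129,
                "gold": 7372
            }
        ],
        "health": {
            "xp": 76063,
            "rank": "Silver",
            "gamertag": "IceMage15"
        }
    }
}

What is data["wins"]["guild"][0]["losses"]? 40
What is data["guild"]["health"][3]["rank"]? "Diamond"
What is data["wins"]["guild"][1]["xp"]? 15447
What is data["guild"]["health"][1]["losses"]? 193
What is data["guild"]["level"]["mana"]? 28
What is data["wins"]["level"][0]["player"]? 6562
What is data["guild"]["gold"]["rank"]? "Platinum"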